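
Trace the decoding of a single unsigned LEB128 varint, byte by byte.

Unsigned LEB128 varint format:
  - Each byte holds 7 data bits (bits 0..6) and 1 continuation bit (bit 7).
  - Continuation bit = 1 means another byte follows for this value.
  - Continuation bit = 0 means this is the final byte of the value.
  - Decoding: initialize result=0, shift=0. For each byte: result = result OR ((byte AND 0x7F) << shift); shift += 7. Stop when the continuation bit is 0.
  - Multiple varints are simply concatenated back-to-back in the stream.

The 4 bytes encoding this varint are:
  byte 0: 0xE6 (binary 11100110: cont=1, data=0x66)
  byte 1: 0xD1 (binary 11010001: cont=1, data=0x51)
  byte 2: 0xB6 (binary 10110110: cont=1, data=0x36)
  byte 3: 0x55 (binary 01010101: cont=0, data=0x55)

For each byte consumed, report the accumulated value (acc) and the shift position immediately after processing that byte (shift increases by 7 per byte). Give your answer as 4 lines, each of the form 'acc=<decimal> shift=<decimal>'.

Answer: acc=102 shift=7
acc=10470 shift=14
acc=895206 shift=21
acc=179153126 shift=28

Derivation:
byte 0=0xE6: payload=0x66=102, contrib = 102<<0 = 102; acc -> 102, shift -> 7
byte 1=0xD1: payload=0x51=81, contrib = 81<<7 = 10368; acc -> 10470, shift -> 14
byte 2=0xB6: payload=0x36=54, contrib = 54<<14 = 884736; acc -> 895206, shift -> 21
byte 3=0x55: payload=0x55=85, contrib = 85<<21 = 178257920; acc -> 179153126, shift -> 28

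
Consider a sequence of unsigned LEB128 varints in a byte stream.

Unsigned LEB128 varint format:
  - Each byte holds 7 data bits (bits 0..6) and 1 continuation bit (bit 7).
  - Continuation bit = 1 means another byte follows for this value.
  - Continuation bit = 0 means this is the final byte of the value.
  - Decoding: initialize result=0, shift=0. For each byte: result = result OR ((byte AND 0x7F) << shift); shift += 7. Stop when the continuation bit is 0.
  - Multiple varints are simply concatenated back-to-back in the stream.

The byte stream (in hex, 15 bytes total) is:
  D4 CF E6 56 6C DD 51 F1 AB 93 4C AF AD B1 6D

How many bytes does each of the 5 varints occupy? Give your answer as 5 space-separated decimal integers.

  byte[0]=0xD4 cont=1 payload=0x54=84: acc |= 84<<0 -> acc=84 shift=7
  byte[1]=0xCF cont=1 payload=0x4F=79: acc |= 79<<7 -> acc=10196 shift=14
  byte[2]=0xE6 cont=1 payload=0x66=102: acc |= 102<<14 -> acc=1681364 shift=21
  byte[3]=0x56 cont=0 payload=0x56=86: acc |= 86<<21 -> acc=182036436 shift=28 [end]
Varint 1: bytes[0:4] = D4 CF E6 56 -> value 182036436 (4 byte(s))
  byte[4]=0x6C cont=0 payload=0x6C=108: acc |= 108<<0 -> acc=108 shift=7 [end]
Varint 2: bytes[4:5] = 6C -> value 108 (1 byte(s))
  byte[5]=0xDD cont=1 payload=0x5D=93: acc |= 93<<0 -> acc=93 shift=7
  byte[6]=0x51 cont=0 payload=0x51=81: acc |= 81<<7 -> acc=10461 shift=14 [end]
Varint 3: bytes[5:7] = DD 51 -> value 10461 (2 byte(s))
  byte[7]=0xF1 cont=1 payload=0x71=113: acc |= 113<<0 -> acc=113 shift=7
  byte[8]=0xAB cont=1 payload=0x2B=43: acc |= 43<<7 -> acc=5617 shift=14
  byte[9]=0x93 cont=1 payload=0x13=19: acc |= 19<<14 -> acc=316913 shift=21
  byte[10]=0x4C cont=0 payload=0x4C=76: acc |= 76<<21 -> acc=159700465 shift=28 [end]
Varint 4: bytes[7:11] = F1 AB 93 4C -> value 159700465 (4 byte(s))
  byte[11]=0xAF cont=1 payload=0x2F=47: acc |= 47<<0 -> acc=47 shift=7
  byte[12]=0xAD cont=1 payload=0x2D=45: acc |= 45<<7 -> acc=5807 shift=14
  byte[13]=0xB1 cont=1 payload=0x31=49: acc |= 49<<14 -> acc=808623 shift=21
  byte[14]=0x6D cont=0 payload=0x6D=109: acc |= 109<<21 -> acc=229398191 shift=28 [end]
Varint 5: bytes[11:15] = AF AD B1 6D -> value 229398191 (4 byte(s))

Answer: 4 1 2 4 4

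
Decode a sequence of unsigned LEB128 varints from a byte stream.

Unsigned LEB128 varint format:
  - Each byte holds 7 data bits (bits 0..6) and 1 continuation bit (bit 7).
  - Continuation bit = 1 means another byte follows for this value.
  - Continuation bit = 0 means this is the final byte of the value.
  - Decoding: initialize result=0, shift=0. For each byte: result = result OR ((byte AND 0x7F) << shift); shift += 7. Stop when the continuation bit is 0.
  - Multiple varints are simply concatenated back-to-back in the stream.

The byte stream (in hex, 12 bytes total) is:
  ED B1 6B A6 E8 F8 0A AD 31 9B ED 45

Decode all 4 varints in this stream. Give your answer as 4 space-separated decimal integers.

Answer: 1759469 22950950 6317 1144475

Derivation:
  byte[0]=0xED cont=1 payload=0x6D=109: acc |= 109<<0 -> acc=109 shift=7
  byte[1]=0xB1 cont=1 payload=0x31=49: acc |= 49<<7 -> acc=6381 shift=14
  byte[2]=0x6B cont=0 payload=0x6B=107: acc |= 107<<14 -> acc=1759469 shift=21 [end]
Varint 1: bytes[0:3] = ED B1 6B -> value 1759469 (3 byte(s))
  byte[3]=0xA6 cont=1 payload=0x26=38: acc |= 38<<0 -> acc=38 shift=7
  byte[4]=0xE8 cont=1 payload=0x68=104: acc |= 104<<7 -> acc=13350 shift=14
  byte[5]=0xF8 cont=1 payload=0x78=120: acc |= 120<<14 -> acc=1979430 shift=21
  byte[6]=0x0A cont=0 payload=0x0A=10: acc |= 10<<21 -> acc=22950950 shift=28 [end]
Varint 2: bytes[3:7] = A6 E8 F8 0A -> value 22950950 (4 byte(s))
  byte[7]=0xAD cont=1 payload=0x2D=45: acc |= 45<<0 -> acc=45 shift=7
  byte[8]=0x31 cont=0 payload=0x31=49: acc |= 49<<7 -> acc=6317 shift=14 [end]
Varint 3: bytes[7:9] = AD 31 -> value 6317 (2 byte(s))
  byte[9]=0x9B cont=1 payload=0x1B=27: acc |= 27<<0 -> acc=27 shift=7
  byte[10]=0xED cont=1 payload=0x6D=109: acc |= 109<<7 -> acc=13979 shift=14
  byte[11]=0x45 cont=0 payload=0x45=69: acc |= 69<<14 -> acc=1144475 shift=21 [end]
Varint 4: bytes[9:12] = 9B ED 45 -> value 1144475 (3 byte(s))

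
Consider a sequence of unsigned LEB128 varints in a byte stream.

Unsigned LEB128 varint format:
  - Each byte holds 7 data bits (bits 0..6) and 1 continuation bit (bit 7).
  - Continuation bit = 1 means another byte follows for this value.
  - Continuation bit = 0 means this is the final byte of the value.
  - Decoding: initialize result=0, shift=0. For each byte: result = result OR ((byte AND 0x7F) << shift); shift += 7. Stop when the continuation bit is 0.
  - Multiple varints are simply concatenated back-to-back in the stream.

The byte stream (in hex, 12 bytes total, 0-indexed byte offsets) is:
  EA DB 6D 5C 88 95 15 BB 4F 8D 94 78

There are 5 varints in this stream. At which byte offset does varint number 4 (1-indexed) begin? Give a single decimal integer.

Answer: 7

Derivation:
  byte[0]=0xEA cont=1 payload=0x6A=106: acc |= 106<<0 -> acc=106 shift=7
  byte[1]=0xDB cont=1 payload=0x5B=91: acc |= 91<<7 -> acc=11754 shift=14
  byte[2]=0x6D cont=0 payload=0x6D=109: acc |= 109<<14 -> acc=1797610 shift=21 [end]
Varint 1: bytes[0:3] = EA DB 6D -> value 1797610 (3 byte(s))
  byte[3]=0x5C cont=0 payload=0x5C=92: acc |= 92<<0 -> acc=92 shift=7 [end]
Varint 2: bytes[3:4] = 5C -> value 92 (1 byte(s))
  byte[4]=0x88 cont=1 payload=0x08=8: acc |= 8<<0 -> acc=8 shift=7
  byte[5]=0x95 cont=1 payload=0x15=21: acc |= 21<<7 -> acc=2696 shift=14
  byte[6]=0x15 cont=0 payload=0x15=21: acc |= 21<<14 -> acc=346760 shift=21 [end]
Varint 3: bytes[4:7] = 88 95 15 -> value 346760 (3 byte(s))
  byte[7]=0xBB cont=1 payload=0x3B=59: acc |= 59<<0 -> acc=59 shift=7
  byte[8]=0x4F cont=0 payload=0x4F=79: acc |= 79<<7 -> acc=10171 shift=14 [end]
Varint 4: bytes[7:9] = BB 4F -> value 10171 (2 byte(s))
  byte[9]=0x8D cont=1 payload=0x0D=13: acc |= 13<<0 -> acc=13 shift=7
  byte[10]=0x94 cont=1 payload=0x14=20: acc |= 20<<7 -> acc=2573 shift=14
  byte[11]=0x78 cont=0 payload=0x78=120: acc |= 120<<14 -> acc=1968653 shift=21 [end]
Varint 5: bytes[9:12] = 8D 94 78 -> value 1968653 (3 byte(s))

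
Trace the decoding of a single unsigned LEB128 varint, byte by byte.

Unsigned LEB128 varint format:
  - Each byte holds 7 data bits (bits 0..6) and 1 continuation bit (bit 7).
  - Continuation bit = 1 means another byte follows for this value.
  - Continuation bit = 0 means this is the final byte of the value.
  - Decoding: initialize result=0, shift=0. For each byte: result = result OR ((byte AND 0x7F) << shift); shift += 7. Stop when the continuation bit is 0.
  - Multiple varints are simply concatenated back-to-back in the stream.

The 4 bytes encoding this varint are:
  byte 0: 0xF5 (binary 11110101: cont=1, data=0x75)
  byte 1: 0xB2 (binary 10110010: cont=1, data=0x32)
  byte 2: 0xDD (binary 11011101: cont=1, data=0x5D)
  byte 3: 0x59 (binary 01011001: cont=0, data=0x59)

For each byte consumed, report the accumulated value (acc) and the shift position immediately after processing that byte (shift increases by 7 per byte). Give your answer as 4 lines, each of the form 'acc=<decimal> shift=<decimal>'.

Answer: acc=117 shift=7
acc=6517 shift=14
acc=1530229 shift=21
acc=188176757 shift=28

Derivation:
byte 0=0xF5: payload=0x75=117, contrib = 117<<0 = 117; acc -> 117, shift -> 7
byte 1=0xB2: payload=0x32=50, contrib = 50<<7 = 6400; acc -> 6517, shift -> 14
byte 2=0xDD: payload=0x5D=93, contrib = 93<<14 = 1523712; acc -> 1530229, shift -> 21
byte 3=0x59: payload=0x59=89, contrib = 89<<21 = 186646528; acc -> 188176757, shift -> 28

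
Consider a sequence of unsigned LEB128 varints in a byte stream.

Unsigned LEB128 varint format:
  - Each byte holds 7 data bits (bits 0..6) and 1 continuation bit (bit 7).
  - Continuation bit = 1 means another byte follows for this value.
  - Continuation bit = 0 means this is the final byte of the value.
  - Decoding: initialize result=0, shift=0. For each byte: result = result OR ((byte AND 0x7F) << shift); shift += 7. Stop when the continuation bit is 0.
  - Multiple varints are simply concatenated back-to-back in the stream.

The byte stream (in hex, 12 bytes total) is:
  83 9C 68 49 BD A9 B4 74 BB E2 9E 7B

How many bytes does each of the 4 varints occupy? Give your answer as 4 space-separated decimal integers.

Answer: 3 1 4 4

Derivation:
  byte[0]=0x83 cont=1 payload=0x03=3: acc |= 3<<0 -> acc=3 shift=7
  byte[1]=0x9C cont=1 payload=0x1C=28: acc |= 28<<7 -> acc=3587 shift=14
  byte[2]=0x68 cont=0 payload=0x68=104: acc |= 104<<14 -> acc=1707523 shift=21 [end]
Varint 1: bytes[0:3] = 83 9C 68 -> value 1707523 (3 byte(s))
  byte[3]=0x49 cont=0 payload=0x49=73: acc |= 73<<0 -> acc=73 shift=7 [end]
Varint 2: bytes[3:4] = 49 -> value 73 (1 byte(s))
  byte[4]=0xBD cont=1 payload=0x3D=61: acc |= 61<<0 -> acc=61 shift=7
  byte[5]=0xA9 cont=1 payload=0x29=41: acc |= 41<<7 -> acc=5309 shift=14
  byte[6]=0xB4 cont=1 payload=0x34=52: acc |= 52<<14 -> acc=857277 shift=21
  byte[7]=0x74 cont=0 payload=0x74=116: acc |= 116<<21 -> acc=244126909 shift=28 [end]
Varint 3: bytes[4:8] = BD A9 B4 74 -> value 244126909 (4 byte(s))
  byte[8]=0xBB cont=1 payload=0x3B=59: acc |= 59<<0 -> acc=59 shift=7
  byte[9]=0xE2 cont=1 payload=0x62=98: acc |= 98<<7 -> acc=12603 shift=14
  byte[10]=0x9E cont=1 payload=0x1E=30: acc |= 30<<14 -> acc=504123 shift=21
  byte[11]=0x7B cont=0 payload=0x7B=123: acc |= 123<<21 -> acc=258453819 shift=28 [end]
Varint 4: bytes[8:12] = BB E2 9E 7B -> value 258453819 (4 byte(s))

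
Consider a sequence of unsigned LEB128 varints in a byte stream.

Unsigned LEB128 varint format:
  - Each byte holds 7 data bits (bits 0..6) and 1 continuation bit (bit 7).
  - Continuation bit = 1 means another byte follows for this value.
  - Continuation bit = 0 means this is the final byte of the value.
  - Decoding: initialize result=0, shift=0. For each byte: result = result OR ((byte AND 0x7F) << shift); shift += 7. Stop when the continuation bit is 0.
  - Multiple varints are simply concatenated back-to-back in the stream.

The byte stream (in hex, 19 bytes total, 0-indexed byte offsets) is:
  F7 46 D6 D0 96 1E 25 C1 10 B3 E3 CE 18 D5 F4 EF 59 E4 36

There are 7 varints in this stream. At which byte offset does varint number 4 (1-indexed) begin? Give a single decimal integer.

  byte[0]=0xF7 cont=1 payload=0x77=119: acc |= 119<<0 -> acc=119 shift=7
  byte[1]=0x46 cont=0 payload=0x46=70: acc |= 70<<7 -> acc=9079 shift=14 [end]
Varint 1: bytes[0:2] = F7 46 -> value 9079 (2 byte(s))
  byte[2]=0xD6 cont=1 payload=0x56=86: acc |= 86<<0 -> acc=86 shift=7
  byte[3]=0xD0 cont=1 payload=0x50=80: acc |= 80<<7 -> acc=10326 shift=14
  byte[4]=0x96 cont=1 payload=0x16=22: acc |= 22<<14 -> acc=370774 shift=21
  byte[5]=0x1E cont=0 payload=0x1E=30: acc |= 30<<21 -> acc=63285334 shift=28 [end]
Varint 2: bytes[2:6] = D6 D0 96 1E -> value 63285334 (4 byte(s))
  byte[6]=0x25 cont=0 payload=0x25=37: acc |= 37<<0 -> acc=37 shift=7 [end]
Varint 3: bytes[6:7] = 25 -> value 37 (1 byte(s))
  byte[7]=0xC1 cont=1 payload=0x41=65: acc |= 65<<0 -> acc=65 shift=7
  byte[8]=0x10 cont=0 payload=0x10=16: acc |= 16<<7 -> acc=2113 shift=14 [end]
Varint 4: bytes[7:9] = C1 10 -> value 2113 (2 byte(s))
  byte[9]=0xB3 cont=1 payload=0x33=51: acc |= 51<<0 -> acc=51 shift=7
  byte[10]=0xE3 cont=1 payload=0x63=99: acc |= 99<<7 -> acc=12723 shift=14
  byte[11]=0xCE cont=1 payload=0x4E=78: acc |= 78<<14 -> acc=1290675 shift=21
  byte[12]=0x18 cont=0 payload=0x18=24: acc |= 24<<21 -> acc=51622323 shift=28 [end]
Varint 5: bytes[9:13] = B3 E3 CE 18 -> value 51622323 (4 byte(s))
  byte[13]=0xD5 cont=1 payload=0x55=85: acc |= 85<<0 -> acc=85 shift=7
  byte[14]=0xF4 cont=1 payload=0x74=116: acc |= 116<<7 -> acc=14933 shift=14
  byte[15]=0xEF cont=1 payload=0x6F=111: acc |= 111<<14 -> acc=1833557 shift=21
  byte[16]=0x59 cont=0 payload=0x59=89: acc |= 89<<21 -> acc=188480085 shift=28 [end]
Varint 6: bytes[13:17] = D5 F4 EF 59 -> value 188480085 (4 byte(s))
  byte[17]=0xE4 cont=1 payload=0x64=100: acc |= 100<<0 -> acc=100 shift=7
  byte[18]=0x36 cont=0 payload=0x36=54: acc |= 54<<7 -> acc=7012 shift=14 [end]
Varint 7: bytes[17:19] = E4 36 -> value 7012 (2 byte(s))

Answer: 7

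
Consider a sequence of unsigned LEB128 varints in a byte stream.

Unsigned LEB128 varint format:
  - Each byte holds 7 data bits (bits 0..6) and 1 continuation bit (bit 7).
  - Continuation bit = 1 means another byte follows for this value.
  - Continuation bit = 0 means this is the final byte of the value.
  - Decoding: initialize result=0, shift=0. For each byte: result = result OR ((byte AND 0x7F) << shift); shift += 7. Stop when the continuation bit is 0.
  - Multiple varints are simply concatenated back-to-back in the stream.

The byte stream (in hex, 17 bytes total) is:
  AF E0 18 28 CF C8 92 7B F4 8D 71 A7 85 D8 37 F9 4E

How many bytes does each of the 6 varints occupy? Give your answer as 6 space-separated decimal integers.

  byte[0]=0xAF cont=1 payload=0x2F=47: acc |= 47<<0 -> acc=47 shift=7
  byte[1]=0xE0 cont=1 payload=0x60=96: acc |= 96<<7 -> acc=12335 shift=14
  byte[2]=0x18 cont=0 payload=0x18=24: acc |= 24<<14 -> acc=405551 shift=21 [end]
Varint 1: bytes[0:3] = AF E0 18 -> value 405551 (3 byte(s))
  byte[3]=0x28 cont=0 payload=0x28=40: acc |= 40<<0 -> acc=40 shift=7 [end]
Varint 2: bytes[3:4] = 28 -> value 40 (1 byte(s))
  byte[4]=0xCF cont=1 payload=0x4F=79: acc |= 79<<0 -> acc=79 shift=7
  byte[5]=0xC8 cont=1 payload=0x48=72: acc |= 72<<7 -> acc=9295 shift=14
  byte[6]=0x92 cont=1 payload=0x12=18: acc |= 18<<14 -> acc=304207 shift=21
  byte[7]=0x7B cont=0 payload=0x7B=123: acc |= 123<<21 -> acc=258253903 shift=28 [end]
Varint 3: bytes[4:8] = CF C8 92 7B -> value 258253903 (4 byte(s))
  byte[8]=0xF4 cont=1 payload=0x74=116: acc |= 116<<0 -> acc=116 shift=7
  byte[9]=0x8D cont=1 payload=0x0D=13: acc |= 13<<7 -> acc=1780 shift=14
  byte[10]=0x71 cont=0 payload=0x71=113: acc |= 113<<14 -> acc=1853172 shift=21 [end]
Varint 4: bytes[8:11] = F4 8D 71 -> value 1853172 (3 byte(s))
  byte[11]=0xA7 cont=1 payload=0x27=39: acc |= 39<<0 -> acc=39 shift=7
  byte[12]=0x85 cont=1 payload=0x05=5: acc |= 5<<7 -> acc=679 shift=14
  byte[13]=0xD8 cont=1 payload=0x58=88: acc |= 88<<14 -> acc=1442471 shift=21
  byte[14]=0x37 cont=0 payload=0x37=55: acc |= 55<<21 -> acc=116785831 shift=28 [end]
Varint 5: bytes[11:15] = A7 85 D8 37 -> value 116785831 (4 byte(s))
  byte[15]=0xF9 cont=1 payload=0x79=121: acc |= 121<<0 -> acc=121 shift=7
  byte[16]=0x4E cont=0 payload=0x4E=78: acc |= 78<<7 -> acc=10105 shift=14 [end]
Varint 6: bytes[15:17] = F9 4E -> value 10105 (2 byte(s))

Answer: 3 1 4 3 4 2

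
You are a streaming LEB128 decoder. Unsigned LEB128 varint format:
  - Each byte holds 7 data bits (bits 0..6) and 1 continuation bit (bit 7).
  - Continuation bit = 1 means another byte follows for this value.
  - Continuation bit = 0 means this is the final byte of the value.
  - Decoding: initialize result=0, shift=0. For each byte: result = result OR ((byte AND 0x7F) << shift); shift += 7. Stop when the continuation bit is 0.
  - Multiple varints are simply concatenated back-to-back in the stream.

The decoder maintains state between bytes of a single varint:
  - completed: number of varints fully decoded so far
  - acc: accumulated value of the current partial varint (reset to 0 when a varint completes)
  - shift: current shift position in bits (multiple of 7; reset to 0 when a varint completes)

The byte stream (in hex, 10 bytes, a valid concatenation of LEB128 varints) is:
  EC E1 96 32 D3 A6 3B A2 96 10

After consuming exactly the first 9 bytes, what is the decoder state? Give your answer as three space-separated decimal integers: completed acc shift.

byte[0]=0xEC cont=1 payload=0x6C: acc |= 108<<0 -> completed=0 acc=108 shift=7
byte[1]=0xE1 cont=1 payload=0x61: acc |= 97<<7 -> completed=0 acc=12524 shift=14
byte[2]=0x96 cont=1 payload=0x16: acc |= 22<<14 -> completed=0 acc=372972 shift=21
byte[3]=0x32 cont=0 payload=0x32: varint #1 complete (value=105230572); reset -> completed=1 acc=0 shift=0
byte[4]=0xD3 cont=1 payload=0x53: acc |= 83<<0 -> completed=1 acc=83 shift=7
byte[5]=0xA6 cont=1 payload=0x26: acc |= 38<<7 -> completed=1 acc=4947 shift=14
byte[6]=0x3B cont=0 payload=0x3B: varint #2 complete (value=971603); reset -> completed=2 acc=0 shift=0
byte[7]=0xA2 cont=1 payload=0x22: acc |= 34<<0 -> completed=2 acc=34 shift=7
byte[8]=0x96 cont=1 payload=0x16: acc |= 22<<7 -> completed=2 acc=2850 shift=14

Answer: 2 2850 14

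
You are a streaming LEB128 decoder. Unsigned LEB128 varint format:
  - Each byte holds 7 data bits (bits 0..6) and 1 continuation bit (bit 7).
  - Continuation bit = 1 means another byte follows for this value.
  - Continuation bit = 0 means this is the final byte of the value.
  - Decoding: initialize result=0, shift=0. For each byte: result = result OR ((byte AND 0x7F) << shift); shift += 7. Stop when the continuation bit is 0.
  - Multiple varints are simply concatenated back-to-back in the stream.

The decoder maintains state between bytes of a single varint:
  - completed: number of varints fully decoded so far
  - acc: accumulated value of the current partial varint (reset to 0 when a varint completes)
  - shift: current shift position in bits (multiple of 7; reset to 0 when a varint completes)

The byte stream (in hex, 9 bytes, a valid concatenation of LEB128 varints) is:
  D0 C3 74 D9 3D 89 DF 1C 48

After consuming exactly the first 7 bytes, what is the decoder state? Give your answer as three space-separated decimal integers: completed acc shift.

byte[0]=0xD0 cont=1 payload=0x50: acc |= 80<<0 -> completed=0 acc=80 shift=7
byte[1]=0xC3 cont=1 payload=0x43: acc |= 67<<7 -> completed=0 acc=8656 shift=14
byte[2]=0x74 cont=0 payload=0x74: varint #1 complete (value=1909200); reset -> completed=1 acc=0 shift=0
byte[3]=0xD9 cont=1 payload=0x59: acc |= 89<<0 -> completed=1 acc=89 shift=7
byte[4]=0x3D cont=0 payload=0x3D: varint #2 complete (value=7897); reset -> completed=2 acc=0 shift=0
byte[5]=0x89 cont=1 payload=0x09: acc |= 9<<0 -> completed=2 acc=9 shift=7
byte[6]=0xDF cont=1 payload=0x5F: acc |= 95<<7 -> completed=2 acc=12169 shift=14

Answer: 2 12169 14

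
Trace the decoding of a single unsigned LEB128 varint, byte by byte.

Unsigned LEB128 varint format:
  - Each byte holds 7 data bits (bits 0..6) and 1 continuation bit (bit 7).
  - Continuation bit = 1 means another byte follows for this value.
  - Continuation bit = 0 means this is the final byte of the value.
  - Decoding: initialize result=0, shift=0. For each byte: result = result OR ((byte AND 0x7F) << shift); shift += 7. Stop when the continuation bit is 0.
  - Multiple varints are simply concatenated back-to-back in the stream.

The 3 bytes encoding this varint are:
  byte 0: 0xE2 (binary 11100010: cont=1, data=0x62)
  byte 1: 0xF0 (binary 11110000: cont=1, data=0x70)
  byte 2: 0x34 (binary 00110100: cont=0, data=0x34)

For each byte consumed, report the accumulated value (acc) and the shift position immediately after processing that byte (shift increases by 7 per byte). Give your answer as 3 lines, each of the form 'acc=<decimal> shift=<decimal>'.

byte 0=0xE2: payload=0x62=98, contrib = 98<<0 = 98; acc -> 98, shift -> 7
byte 1=0xF0: payload=0x70=112, contrib = 112<<7 = 14336; acc -> 14434, shift -> 14
byte 2=0x34: payload=0x34=52, contrib = 52<<14 = 851968; acc -> 866402, shift -> 21

Answer: acc=98 shift=7
acc=14434 shift=14
acc=866402 shift=21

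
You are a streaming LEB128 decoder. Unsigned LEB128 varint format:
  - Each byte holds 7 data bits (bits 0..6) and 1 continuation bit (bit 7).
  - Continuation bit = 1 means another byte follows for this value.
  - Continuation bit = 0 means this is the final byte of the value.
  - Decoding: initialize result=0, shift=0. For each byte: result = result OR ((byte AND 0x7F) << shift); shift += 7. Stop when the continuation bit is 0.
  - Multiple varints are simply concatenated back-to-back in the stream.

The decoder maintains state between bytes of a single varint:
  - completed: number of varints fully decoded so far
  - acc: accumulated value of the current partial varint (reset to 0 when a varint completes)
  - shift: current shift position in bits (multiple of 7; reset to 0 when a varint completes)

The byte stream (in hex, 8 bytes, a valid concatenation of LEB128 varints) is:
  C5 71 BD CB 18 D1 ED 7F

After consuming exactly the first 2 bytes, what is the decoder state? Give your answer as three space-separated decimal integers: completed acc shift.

Answer: 1 0 0

Derivation:
byte[0]=0xC5 cont=1 payload=0x45: acc |= 69<<0 -> completed=0 acc=69 shift=7
byte[1]=0x71 cont=0 payload=0x71: varint #1 complete (value=14533); reset -> completed=1 acc=0 shift=0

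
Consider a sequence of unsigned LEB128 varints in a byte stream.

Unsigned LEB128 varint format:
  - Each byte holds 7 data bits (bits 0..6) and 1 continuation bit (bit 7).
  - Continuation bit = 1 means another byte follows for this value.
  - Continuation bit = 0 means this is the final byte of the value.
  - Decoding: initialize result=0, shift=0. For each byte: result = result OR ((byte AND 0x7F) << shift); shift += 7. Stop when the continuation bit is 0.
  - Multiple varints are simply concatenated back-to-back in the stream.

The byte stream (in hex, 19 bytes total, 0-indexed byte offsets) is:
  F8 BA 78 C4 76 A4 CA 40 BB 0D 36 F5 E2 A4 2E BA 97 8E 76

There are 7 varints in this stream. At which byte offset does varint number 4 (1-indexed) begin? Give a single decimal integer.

  byte[0]=0xF8 cont=1 payload=0x78=120: acc |= 120<<0 -> acc=120 shift=7
  byte[1]=0xBA cont=1 payload=0x3A=58: acc |= 58<<7 -> acc=7544 shift=14
  byte[2]=0x78 cont=0 payload=0x78=120: acc |= 120<<14 -> acc=1973624 shift=21 [end]
Varint 1: bytes[0:3] = F8 BA 78 -> value 1973624 (3 byte(s))
  byte[3]=0xC4 cont=1 payload=0x44=68: acc |= 68<<0 -> acc=68 shift=7
  byte[4]=0x76 cont=0 payload=0x76=118: acc |= 118<<7 -> acc=15172 shift=14 [end]
Varint 2: bytes[3:5] = C4 76 -> value 15172 (2 byte(s))
  byte[5]=0xA4 cont=1 payload=0x24=36: acc |= 36<<0 -> acc=36 shift=7
  byte[6]=0xCA cont=1 payload=0x4A=74: acc |= 74<<7 -> acc=9508 shift=14
  byte[7]=0x40 cont=0 payload=0x40=64: acc |= 64<<14 -> acc=1058084 shift=21 [end]
Varint 3: bytes[5:8] = A4 CA 40 -> value 1058084 (3 byte(s))
  byte[8]=0xBB cont=1 payload=0x3B=59: acc |= 59<<0 -> acc=59 shift=7
  byte[9]=0x0D cont=0 payload=0x0D=13: acc |= 13<<7 -> acc=1723 shift=14 [end]
Varint 4: bytes[8:10] = BB 0D -> value 1723 (2 byte(s))
  byte[10]=0x36 cont=0 payload=0x36=54: acc |= 54<<0 -> acc=54 shift=7 [end]
Varint 5: bytes[10:11] = 36 -> value 54 (1 byte(s))
  byte[11]=0xF5 cont=1 payload=0x75=117: acc |= 117<<0 -> acc=117 shift=7
  byte[12]=0xE2 cont=1 payload=0x62=98: acc |= 98<<7 -> acc=12661 shift=14
  byte[13]=0xA4 cont=1 payload=0x24=36: acc |= 36<<14 -> acc=602485 shift=21
  byte[14]=0x2E cont=0 payload=0x2E=46: acc |= 46<<21 -> acc=97071477 shift=28 [end]
Varint 6: bytes[11:15] = F5 E2 A4 2E -> value 97071477 (4 byte(s))
  byte[15]=0xBA cont=1 payload=0x3A=58: acc |= 58<<0 -> acc=58 shift=7
  byte[16]=0x97 cont=1 payload=0x17=23: acc |= 23<<7 -> acc=3002 shift=14
  byte[17]=0x8E cont=1 payload=0x0E=14: acc |= 14<<14 -> acc=232378 shift=21
  byte[18]=0x76 cont=0 payload=0x76=118: acc |= 118<<21 -> acc=247696314 shift=28 [end]
Varint 7: bytes[15:19] = BA 97 8E 76 -> value 247696314 (4 byte(s))

Answer: 8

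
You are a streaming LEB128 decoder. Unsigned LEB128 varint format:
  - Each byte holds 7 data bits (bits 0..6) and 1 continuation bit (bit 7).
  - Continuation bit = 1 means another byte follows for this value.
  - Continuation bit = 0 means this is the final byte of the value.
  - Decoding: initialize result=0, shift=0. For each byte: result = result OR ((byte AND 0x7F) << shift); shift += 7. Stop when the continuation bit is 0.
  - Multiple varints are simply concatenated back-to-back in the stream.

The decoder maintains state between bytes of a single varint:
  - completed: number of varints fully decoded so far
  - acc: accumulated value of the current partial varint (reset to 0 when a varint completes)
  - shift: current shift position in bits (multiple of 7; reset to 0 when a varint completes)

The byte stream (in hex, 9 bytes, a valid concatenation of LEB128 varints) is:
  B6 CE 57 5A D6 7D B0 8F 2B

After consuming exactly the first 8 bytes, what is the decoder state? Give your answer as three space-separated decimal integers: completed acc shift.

Answer: 3 1968 14

Derivation:
byte[0]=0xB6 cont=1 payload=0x36: acc |= 54<<0 -> completed=0 acc=54 shift=7
byte[1]=0xCE cont=1 payload=0x4E: acc |= 78<<7 -> completed=0 acc=10038 shift=14
byte[2]=0x57 cont=0 payload=0x57: varint #1 complete (value=1435446); reset -> completed=1 acc=0 shift=0
byte[3]=0x5A cont=0 payload=0x5A: varint #2 complete (value=90); reset -> completed=2 acc=0 shift=0
byte[4]=0xD6 cont=1 payload=0x56: acc |= 86<<0 -> completed=2 acc=86 shift=7
byte[5]=0x7D cont=0 payload=0x7D: varint #3 complete (value=16086); reset -> completed=3 acc=0 shift=0
byte[6]=0xB0 cont=1 payload=0x30: acc |= 48<<0 -> completed=3 acc=48 shift=7
byte[7]=0x8F cont=1 payload=0x0F: acc |= 15<<7 -> completed=3 acc=1968 shift=14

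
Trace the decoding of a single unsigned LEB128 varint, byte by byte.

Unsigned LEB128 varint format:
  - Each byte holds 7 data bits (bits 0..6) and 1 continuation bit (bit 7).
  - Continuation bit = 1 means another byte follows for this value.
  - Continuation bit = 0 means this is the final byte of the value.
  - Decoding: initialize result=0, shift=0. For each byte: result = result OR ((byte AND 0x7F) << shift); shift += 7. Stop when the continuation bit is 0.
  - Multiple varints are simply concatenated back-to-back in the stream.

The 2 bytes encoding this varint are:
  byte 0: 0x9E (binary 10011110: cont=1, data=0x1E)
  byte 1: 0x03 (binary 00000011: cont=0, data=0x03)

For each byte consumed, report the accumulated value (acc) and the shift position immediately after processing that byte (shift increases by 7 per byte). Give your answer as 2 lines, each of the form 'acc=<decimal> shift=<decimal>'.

byte 0=0x9E: payload=0x1E=30, contrib = 30<<0 = 30; acc -> 30, shift -> 7
byte 1=0x03: payload=0x03=3, contrib = 3<<7 = 384; acc -> 414, shift -> 14

Answer: acc=30 shift=7
acc=414 shift=14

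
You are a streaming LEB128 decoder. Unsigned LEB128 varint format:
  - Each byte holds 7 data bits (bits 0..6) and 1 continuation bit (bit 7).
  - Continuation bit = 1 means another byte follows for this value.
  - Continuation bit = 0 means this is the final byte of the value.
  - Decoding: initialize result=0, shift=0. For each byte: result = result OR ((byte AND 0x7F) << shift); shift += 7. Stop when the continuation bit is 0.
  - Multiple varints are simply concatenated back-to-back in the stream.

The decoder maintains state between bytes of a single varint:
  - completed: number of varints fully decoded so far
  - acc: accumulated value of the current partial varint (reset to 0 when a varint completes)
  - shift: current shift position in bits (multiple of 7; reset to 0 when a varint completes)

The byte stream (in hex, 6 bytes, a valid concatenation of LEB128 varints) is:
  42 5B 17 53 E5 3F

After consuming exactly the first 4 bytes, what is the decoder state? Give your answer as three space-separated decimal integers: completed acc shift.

byte[0]=0x42 cont=0 payload=0x42: varint #1 complete (value=66); reset -> completed=1 acc=0 shift=0
byte[1]=0x5B cont=0 payload=0x5B: varint #2 complete (value=91); reset -> completed=2 acc=0 shift=0
byte[2]=0x17 cont=0 payload=0x17: varint #3 complete (value=23); reset -> completed=3 acc=0 shift=0
byte[3]=0x53 cont=0 payload=0x53: varint #4 complete (value=83); reset -> completed=4 acc=0 shift=0

Answer: 4 0 0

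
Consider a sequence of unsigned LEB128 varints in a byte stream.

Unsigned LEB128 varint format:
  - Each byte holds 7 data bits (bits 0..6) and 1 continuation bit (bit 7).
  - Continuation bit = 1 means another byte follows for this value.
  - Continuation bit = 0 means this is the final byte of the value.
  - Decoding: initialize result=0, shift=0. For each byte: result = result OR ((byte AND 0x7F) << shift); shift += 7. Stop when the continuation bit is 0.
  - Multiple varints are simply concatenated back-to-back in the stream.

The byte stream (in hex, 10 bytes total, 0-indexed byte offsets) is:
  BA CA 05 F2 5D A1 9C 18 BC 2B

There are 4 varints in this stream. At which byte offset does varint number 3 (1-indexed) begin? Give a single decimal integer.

Answer: 5

Derivation:
  byte[0]=0xBA cont=1 payload=0x3A=58: acc |= 58<<0 -> acc=58 shift=7
  byte[1]=0xCA cont=1 payload=0x4A=74: acc |= 74<<7 -> acc=9530 shift=14
  byte[2]=0x05 cont=0 payload=0x05=5: acc |= 5<<14 -> acc=91450 shift=21 [end]
Varint 1: bytes[0:3] = BA CA 05 -> value 91450 (3 byte(s))
  byte[3]=0xF2 cont=1 payload=0x72=114: acc |= 114<<0 -> acc=114 shift=7
  byte[4]=0x5D cont=0 payload=0x5D=93: acc |= 93<<7 -> acc=12018 shift=14 [end]
Varint 2: bytes[3:5] = F2 5D -> value 12018 (2 byte(s))
  byte[5]=0xA1 cont=1 payload=0x21=33: acc |= 33<<0 -> acc=33 shift=7
  byte[6]=0x9C cont=1 payload=0x1C=28: acc |= 28<<7 -> acc=3617 shift=14
  byte[7]=0x18 cont=0 payload=0x18=24: acc |= 24<<14 -> acc=396833 shift=21 [end]
Varint 3: bytes[5:8] = A1 9C 18 -> value 396833 (3 byte(s))
  byte[8]=0xBC cont=1 payload=0x3C=60: acc |= 60<<0 -> acc=60 shift=7
  byte[9]=0x2B cont=0 payload=0x2B=43: acc |= 43<<7 -> acc=5564 shift=14 [end]
Varint 4: bytes[8:10] = BC 2B -> value 5564 (2 byte(s))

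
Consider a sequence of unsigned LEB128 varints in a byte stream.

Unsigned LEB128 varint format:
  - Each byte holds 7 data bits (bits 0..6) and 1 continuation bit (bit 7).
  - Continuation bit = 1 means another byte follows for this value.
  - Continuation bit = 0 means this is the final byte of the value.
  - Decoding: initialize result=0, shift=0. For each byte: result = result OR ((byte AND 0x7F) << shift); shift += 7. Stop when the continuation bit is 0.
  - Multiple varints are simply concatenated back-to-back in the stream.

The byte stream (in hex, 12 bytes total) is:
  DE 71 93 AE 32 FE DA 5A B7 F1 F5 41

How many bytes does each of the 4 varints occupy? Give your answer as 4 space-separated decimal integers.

Answer: 2 3 3 4

Derivation:
  byte[0]=0xDE cont=1 payload=0x5E=94: acc |= 94<<0 -> acc=94 shift=7
  byte[1]=0x71 cont=0 payload=0x71=113: acc |= 113<<7 -> acc=14558 shift=14 [end]
Varint 1: bytes[0:2] = DE 71 -> value 14558 (2 byte(s))
  byte[2]=0x93 cont=1 payload=0x13=19: acc |= 19<<0 -> acc=19 shift=7
  byte[3]=0xAE cont=1 payload=0x2E=46: acc |= 46<<7 -> acc=5907 shift=14
  byte[4]=0x32 cont=0 payload=0x32=50: acc |= 50<<14 -> acc=825107 shift=21 [end]
Varint 2: bytes[2:5] = 93 AE 32 -> value 825107 (3 byte(s))
  byte[5]=0xFE cont=1 payload=0x7E=126: acc |= 126<<0 -> acc=126 shift=7
  byte[6]=0xDA cont=1 payload=0x5A=90: acc |= 90<<7 -> acc=11646 shift=14
  byte[7]=0x5A cont=0 payload=0x5A=90: acc |= 90<<14 -> acc=1486206 shift=21 [end]
Varint 3: bytes[5:8] = FE DA 5A -> value 1486206 (3 byte(s))
  byte[8]=0xB7 cont=1 payload=0x37=55: acc |= 55<<0 -> acc=55 shift=7
  byte[9]=0xF1 cont=1 payload=0x71=113: acc |= 113<<7 -> acc=14519 shift=14
  byte[10]=0xF5 cont=1 payload=0x75=117: acc |= 117<<14 -> acc=1931447 shift=21
  byte[11]=0x41 cont=0 payload=0x41=65: acc |= 65<<21 -> acc=138246327 shift=28 [end]
Varint 4: bytes[8:12] = B7 F1 F5 41 -> value 138246327 (4 byte(s))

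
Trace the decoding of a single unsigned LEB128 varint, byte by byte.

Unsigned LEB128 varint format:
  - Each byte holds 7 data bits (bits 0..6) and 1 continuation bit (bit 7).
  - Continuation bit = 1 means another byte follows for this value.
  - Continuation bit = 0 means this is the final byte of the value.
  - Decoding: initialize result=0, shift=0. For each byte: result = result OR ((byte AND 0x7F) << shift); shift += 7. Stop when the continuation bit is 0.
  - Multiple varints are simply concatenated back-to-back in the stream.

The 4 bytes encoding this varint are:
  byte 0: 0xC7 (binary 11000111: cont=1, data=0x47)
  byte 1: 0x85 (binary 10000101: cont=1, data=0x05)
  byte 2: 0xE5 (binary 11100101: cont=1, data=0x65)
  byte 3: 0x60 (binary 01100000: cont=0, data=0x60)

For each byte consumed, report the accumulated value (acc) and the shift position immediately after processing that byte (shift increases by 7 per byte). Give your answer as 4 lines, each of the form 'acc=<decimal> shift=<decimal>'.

Answer: acc=71 shift=7
acc=711 shift=14
acc=1655495 shift=21
acc=202982087 shift=28

Derivation:
byte 0=0xC7: payload=0x47=71, contrib = 71<<0 = 71; acc -> 71, shift -> 7
byte 1=0x85: payload=0x05=5, contrib = 5<<7 = 640; acc -> 711, shift -> 14
byte 2=0xE5: payload=0x65=101, contrib = 101<<14 = 1654784; acc -> 1655495, shift -> 21
byte 3=0x60: payload=0x60=96, contrib = 96<<21 = 201326592; acc -> 202982087, shift -> 28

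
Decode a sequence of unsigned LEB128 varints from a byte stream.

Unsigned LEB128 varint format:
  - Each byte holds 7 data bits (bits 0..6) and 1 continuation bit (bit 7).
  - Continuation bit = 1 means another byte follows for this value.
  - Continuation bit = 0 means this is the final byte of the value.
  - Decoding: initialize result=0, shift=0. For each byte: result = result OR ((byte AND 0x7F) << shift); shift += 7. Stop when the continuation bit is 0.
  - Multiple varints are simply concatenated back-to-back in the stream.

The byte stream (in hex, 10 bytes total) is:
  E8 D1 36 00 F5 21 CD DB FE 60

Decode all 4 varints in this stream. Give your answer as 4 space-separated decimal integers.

  byte[0]=0xE8 cont=1 payload=0x68=104: acc |= 104<<0 -> acc=104 shift=7
  byte[1]=0xD1 cont=1 payload=0x51=81: acc |= 81<<7 -> acc=10472 shift=14
  byte[2]=0x36 cont=0 payload=0x36=54: acc |= 54<<14 -> acc=895208 shift=21 [end]
Varint 1: bytes[0:3] = E8 D1 36 -> value 895208 (3 byte(s))
  byte[3]=0x00 cont=0 payload=0x00=0: acc |= 0<<0 -> acc=0 shift=7 [end]
Varint 2: bytes[3:4] = 00 -> value 0 (1 byte(s))
  byte[4]=0xF5 cont=1 payload=0x75=117: acc |= 117<<0 -> acc=117 shift=7
  byte[5]=0x21 cont=0 payload=0x21=33: acc |= 33<<7 -> acc=4341 shift=14 [end]
Varint 3: bytes[4:6] = F5 21 -> value 4341 (2 byte(s))
  byte[6]=0xCD cont=1 payload=0x4D=77: acc |= 77<<0 -> acc=77 shift=7
  byte[7]=0xDB cont=1 payload=0x5B=91: acc |= 91<<7 -> acc=11725 shift=14
  byte[8]=0xFE cont=1 payload=0x7E=126: acc |= 126<<14 -> acc=2076109 shift=21
  byte[9]=0x60 cont=0 payload=0x60=96: acc |= 96<<21 -> acc=203402701 shift=28 [end]
Varint 4: bytes[6:10] = CD DB FE 60 -> value 203402701 (4 byte(s))

Answer: 895208 0 4341 203402701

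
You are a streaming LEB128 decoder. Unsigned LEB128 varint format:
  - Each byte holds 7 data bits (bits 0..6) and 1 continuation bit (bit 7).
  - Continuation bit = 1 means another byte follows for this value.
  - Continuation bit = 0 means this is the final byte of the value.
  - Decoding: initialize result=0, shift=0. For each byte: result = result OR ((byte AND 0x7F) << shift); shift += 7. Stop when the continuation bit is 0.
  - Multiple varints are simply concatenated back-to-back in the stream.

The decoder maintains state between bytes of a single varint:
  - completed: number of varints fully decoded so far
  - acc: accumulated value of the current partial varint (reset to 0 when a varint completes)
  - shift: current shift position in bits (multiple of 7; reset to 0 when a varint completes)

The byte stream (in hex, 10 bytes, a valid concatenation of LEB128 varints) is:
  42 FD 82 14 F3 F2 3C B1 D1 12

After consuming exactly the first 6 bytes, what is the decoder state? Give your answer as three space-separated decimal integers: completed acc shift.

Answer: 2 14707 14

Derivation:
byte[0]=0x42 cont=0 payload=0x42: varint #1 complete (value=66); reset -> completed=1 acc=0 shift=0
byte[1]=0xFD cont=1 payload=0x7D: acc |= 125<<0 -> completed=1 acc=125 shift=7
byte[2]=0x82 cont=1 payload=0x02: acc |= 2<<7 -> completed=1 acc=381 shift=14
byte[3]=0x14 cont=0 payload=0x14: varint #2 complete (value=328061); reset -> completed=2 acc=0 shift=0
byte[4]=0xF3 cont=1 payload=0x73: acc |= 115<<0 -> completed=2 acc=115 shift=7
byte[5]=0xF2 cont=1 payload=0x72: acc |= 114<<7 -> completed=2 acc=14707 shift=14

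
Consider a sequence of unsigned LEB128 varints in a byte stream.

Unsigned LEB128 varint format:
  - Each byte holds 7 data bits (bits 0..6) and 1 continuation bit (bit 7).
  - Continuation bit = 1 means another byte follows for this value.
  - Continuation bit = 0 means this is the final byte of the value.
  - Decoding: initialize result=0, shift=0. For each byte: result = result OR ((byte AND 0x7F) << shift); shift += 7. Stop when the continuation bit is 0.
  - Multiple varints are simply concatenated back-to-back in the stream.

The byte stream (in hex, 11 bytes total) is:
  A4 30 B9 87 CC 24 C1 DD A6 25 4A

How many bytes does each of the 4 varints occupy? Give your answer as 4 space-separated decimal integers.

  byte[0]=0xA4 cont=1 payload=0x24=36: acc |= 36<<0 -> acc=36 shift=7
  byte[1]=0x30 cont=0 payload=0x30=48: acc |= 48<<7 -> acc=6180 shift=14 [end]
Varint 1: bytes[0:2] = A4 30 -> value 6180 (2 byte(s))
  byte[2]=0xB9 cont=1 payload=0x39=57: acc |= 57<<0 -> acc=57 shift=7
  byte[3]=0x87 cont=1 payload=0x07=7: acc |= 7<<7 -> acc=953 shift=14
  byte[4]=0xCC cont=1 payload=0x4C=76: acc |= 76<<14 -> acc=1246137 shift=21
  byte[5]=0x24 cont=0 payload=0x24=36: acc |= 36<<21 -> acc=76743609 shift=28 [end]
Varint 2: bytes[2:6] = B9 87 CC 24 -> value 76743609 (4 byte(s))
  byte[6]=0xC1 cont=1 payload=0x41=65: acc |= 65<<0 -> acc=65 shift=7
  byte[7]=0xDD cont=1 payload=0x5D=93: acc |= 93<<7 -> acc=11969 shift=14
  byte[8]=0xA6 cont=1 payload=0x26=38: acc |= 38<<14 -> acc=634561 shift=21
  byte[9]=0x25 cont=0 payload=0x25=37: acc |= 37<<21 -> acc=78229185 shift=28 [end]
Varint 3: bytes[6:10] = C1 DD A6 25 -> value 78229185 (4 byte(s))
  byte[10]=0x4A cont=0 payload=0x4A=74: acc |= 74<<0 -> acc=74 shift=7 [end]
Varint 4: bytes[10:11] = 4A -> value 74 (1 byte(s))

Answer: 2 4 4 1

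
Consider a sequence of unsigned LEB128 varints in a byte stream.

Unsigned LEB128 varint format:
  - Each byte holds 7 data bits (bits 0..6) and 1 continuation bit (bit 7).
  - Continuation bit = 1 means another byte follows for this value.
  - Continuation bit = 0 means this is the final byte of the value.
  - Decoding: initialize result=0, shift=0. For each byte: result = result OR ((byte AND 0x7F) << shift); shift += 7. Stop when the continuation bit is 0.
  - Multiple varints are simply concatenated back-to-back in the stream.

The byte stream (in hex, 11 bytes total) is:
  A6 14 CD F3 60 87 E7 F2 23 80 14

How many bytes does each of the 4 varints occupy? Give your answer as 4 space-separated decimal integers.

  byte[0]=0xA6 cont=1 payload=0x26=38: acc |= 38<<0 -> acc=38 shift=7
  byte[1]=0x14 cont=0 payload=0x14=20: acc |= 20<<7 -> acc=2598 shift=14 [end]
Varint 1: bytes[0:2] = A6 14 -> value 2598 (2 byte(s))
  byte[2]=0xCD cont=1 payload=0x4D=77: acc |= 77<<0 -> acc=77 shift=7
  byte[3]=0xF3 cont=1 payload=0x73=115: acc |= 115<<7 -> acc=14797 shift=14
  byte[4]=0x60 cont=0 payload=0x60=96: acc |= 96<<14 -> acc=1587661 shift=21 [end]
Varint 2: bytes[2:5] = CD F3 60 -> value 1587661 (3 byte(s))
  byte[5]=0x87 cont=1 payload=0x07=7: acc |= 7<<0 -> acc=7 shift=7
  byte[6]=0xE7 cont=1 payload=0x67=103: acc |= 103<<7 -> acc=13191 shift=14
  byte[7]=0xF2 cont=1 payload=0x72=114: acc |= 114<<14 -> acc=1880967 shift=21
  byte[8]=0x23 cont=0 payload=0x23=35: acc |= 35<<21 -> acc=75281287 shift=28 [end]
Varint 3: bytes[5:9] = 87 E7 F2 23 -> value 75281287 (4 byte(s))
  byte[9]=0x80 cont=1 payload=0x00=0: acc |= 0<<0 -> acc=0 shift=7
  byte[10]=0x14 cont=0 payload=0x14=20: acc |= 20<<7 -> acc=2560 shift=14 [end]
Varint 4: bytes[9:11] = 80 14 -> value 2560 (2 byte(s))

Answer: 2 3 4 2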